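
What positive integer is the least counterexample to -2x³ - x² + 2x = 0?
Testing positive integers:
x = 1: LHS = -2·1³ - 1² + 2·1 = -1; -1 = 0 — FAILS  ← smallest positive counterexample

Answer: x = 1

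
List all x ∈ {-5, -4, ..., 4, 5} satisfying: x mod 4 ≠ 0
Holds for: {-5, -3, -2, -1, 1, 2, 3, 5}
Fails for: {-4, 0, 4}

Answer: {-5, -3, -2, -1, 1, 2, 3, 5}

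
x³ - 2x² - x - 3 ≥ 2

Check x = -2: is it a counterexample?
Substitute x = -2 into the relation:
x = -2: LHS = (-2)³ - 2·(-2)² - (-2) - 3 = -17; -17 ≥ 2 — FAILS

Since the claim fails at x = -2, this value is a counterexample.

Answer: Yes, x = -2 is a counterexample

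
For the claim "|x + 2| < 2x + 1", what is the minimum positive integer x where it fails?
Testing positive integers:
x = 1: LHS = |1 + 2| = |3| = 3, RHS = 2·1 + 1 = 3; 3 < 3 — FAILS  ← smallest positive counterexample

Answer: x = 1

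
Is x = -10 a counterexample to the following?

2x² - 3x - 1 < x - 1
Substitute x = -10 into the relation:
x = -10: LHS = 2·(-10)² - 3·(-10) - 1 = 229, RHS = (-10) - 1 = -11; 229 < -11 — FAILS

Since the claim fails at x = -10, this value is a counterexample.

Answer: Yes, x = -10 is a counterexample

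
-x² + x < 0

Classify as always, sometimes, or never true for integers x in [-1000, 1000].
Holds at x = -1: LHS = -(-1)² + (-1) = -2; -2 < 0 — holds
Fails at x = 0: LHS = -0² + 0 = 0; 0 < 0 — FAILS
It is satisfied by some integers in the range but not all.

Answer: Sometimes true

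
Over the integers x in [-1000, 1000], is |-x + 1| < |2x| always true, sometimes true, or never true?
Holds at x = 1: LHS = |-1 + 1| = |0| = 0, RHS = |2·1| = |2| = 2; 0 < 2 — holds
Fails at x = 0: LHS = |-0 + 1| = |1| = 1, RHS = |2·0| = |0| = 0; 1 < 0 — FAILS
It is satisfied by some integers in the range but not all.

Answer: Sometimes true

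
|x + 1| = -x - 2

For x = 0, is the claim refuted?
Substitute x = 0 into the relation:
x = 0: LHS = |0 + 1| = |1| = 1, RHS = -0 - 2 = -2; 1 = -2 — FAILS

Since the claim fails at x = 0, this value is a counterexample.

Answer: Yes, x = 0 is a counterexample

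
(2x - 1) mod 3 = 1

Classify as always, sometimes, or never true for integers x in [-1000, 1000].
Holds at x = 1: LHS = (2·1 - 1) mod 3 = 1 mod 3 = 1; 1 = 1 — holds
Fails at x = 0: LHS = (2·0 - 1) mod 3 = (-1) mod 3 = 2; 2 = 1 — FAILS
It is satisfied by some integers in the range but not all.

Answer: Sometimes true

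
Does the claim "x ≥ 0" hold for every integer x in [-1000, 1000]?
The claim fails at x = -1:
x = -1: -1 ≥ 0 — FAILS

Because a single integer refutes it, the statement is false.

Answer: False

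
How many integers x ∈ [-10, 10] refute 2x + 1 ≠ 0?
Track d = LHS − RHS over the integers in [-10, 10]. Equality would need d = 0, but d changes sign only between consecutive integers, jumping over 0:
x = -1: LHS = 2·(-1) + 1 = -1; -1 ≠ 0 — holds  (d = -1)
x = 0: LHS = 2·0 + 1 = 1; 1 ≠ 0 — holds  (d = 1)
Away from these crossings d keeps a constant sign, and checking every integer in [-10, 10] confirms d ≠ 0 throughout. Hence the two sides are never equal, so the relation holds for every integer in [-10, 10].

No counterexample appears in that range.

Answer: 0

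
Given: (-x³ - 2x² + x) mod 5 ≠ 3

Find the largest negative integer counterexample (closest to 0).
Testing negative integers from -1 downward:
x = -1: LHS = (-(-1)³ - 2·(-1)² + (-1)) mod 5 = (-2) mod 5 = 3; 3 ≠ 3 — FAILS  ← closest negative counterexample to 0

Answer: x = -1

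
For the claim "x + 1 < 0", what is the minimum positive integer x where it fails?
Testing positive integers:
x = 1: LHS = 1 + 1 = 2; 2 < 0 — FAILS  ← smallest positive counterexample

Answer: x = 1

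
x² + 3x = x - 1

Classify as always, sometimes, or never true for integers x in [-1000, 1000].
Holds at x = -1: LHS = (-1)² + 3·(-1) = -2, RHS = (-1) - 1 = -2; -2 = -2 — holds
Fails at x = 0: LHS = 0² + 3·0 = 0, RHS = 0 - 1 = -1; 0 = -1 — FAILS
It is satisfied by some integers in the range but not all.

Answer: Sometimes true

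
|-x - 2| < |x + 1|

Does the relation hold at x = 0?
x = 0: LHS = |-0 - 2| = |-2| = 2, RHS = |0 + 1| = |1| = 1; 2 < 1 — FAILS

The relation fails at x = 0, so x = 0 is a counterexample.

Answer: No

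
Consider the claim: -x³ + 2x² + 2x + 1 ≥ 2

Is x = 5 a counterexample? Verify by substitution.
Substitute x = 5 into the relation:
x = 5: LHS = -5³ + 2·5² + 2·5 + 1 = -64; -64 ≥ 2 — FAILS

Since the claim fails at x = 5, this value is a counterexample.

Answer: Yes, x = 5 is a counterexample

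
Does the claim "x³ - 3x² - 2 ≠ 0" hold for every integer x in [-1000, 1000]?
Track d = LHS − RHS over the integers in [-1000, 1000]. Equality would need d = 0, but d changes sign only between consecutive integers, jumping over 0:
x = 3: LHS = 3³ - 3·3² - 2 = -2; -2 ≠ 0 — holds  (d = -2)
x = 4: LHS = 4³ - 3·4² - 2 = 14; 14 ≠ 0 — holds  (d = 14)
Away from these crossings d keeps a constant sign, and checking every integer in [-1000, 1000] confirms d ≠ 0 throughout. Hence the two sides are never equal, so the relation holds for every integer in [-1000, 1000].

No counterexample exists.

Answer: True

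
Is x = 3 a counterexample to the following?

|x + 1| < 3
Substitute x = 3 into the relation:
x = 3: LHS = |3 + 1| = |4| = 4; 4 < 3 — FAILS

Since the claim fails at x = 3, this value is a counterexample.

Answer: Yes, x = 3 is a counterexample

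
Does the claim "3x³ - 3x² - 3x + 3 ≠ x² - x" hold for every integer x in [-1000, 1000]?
The claim fails at x = 1:
x = 1: LHS = 3·1³ - 3·1² - 3·1 + 3 = 0, RHS = 1² - 1 = 0; 0 ≠ 0 — FAILS

Because a single integer refutes it, the statement is false.

Answer: False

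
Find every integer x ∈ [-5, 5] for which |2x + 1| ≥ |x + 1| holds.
Over all integers in [-5, 5], LHS − RHS is smallest at x = 0, where it equals 0:
x = 0: LHS = |2·0 + 1| = |1| = 1, RHS = |0 + 1| = |1| = 1; 1 ≥ 1 — holds
At the ends of the range:
x = -5: LHS = |2·(-5) + 1| = |-9| = 9, RHS = |(-5) + 1| = |-4| = 4; 9 ≥ 4 — holds
x = 5: LHS = |2·5 + 1| = |11| = 11, RHS = |5 + 1| = |6| = 6; 11 ≥ 6 — holds
Hence LHS − RHS is never negative, i.e. LHS ≥ RHS throughout, so the relation holds for every integer in [-5, 5].

Answer: All integers in [-5, 5]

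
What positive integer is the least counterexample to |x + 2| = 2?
Testing positive integers:
x = 1: LHS = |1 + 2| = |3| = 3; 3 = 2 — FAILS  ← smallest positive counterexample

Answer: x = 1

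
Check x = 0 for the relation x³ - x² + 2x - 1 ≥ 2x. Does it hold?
x = 0: LHS = 0³ - 0² + 2·0 - 1 = -1, RHS = 2·0 = 0; -1 ≥ 0 — FAILS

The relation fails at x = 0, so x = 0 is a counterexample.

Answer: No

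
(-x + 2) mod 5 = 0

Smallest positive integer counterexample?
Testing positive integers:
x = 1: LHS = (-1 + 2) mod 5 = 1 mod 5 = 1; 1 = 0 — FAILS  ← smallest positive counterexample

Answer: x = 1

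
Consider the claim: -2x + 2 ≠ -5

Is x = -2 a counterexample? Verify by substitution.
Substitute x = -2 into the relation:
x = -2: LHS = -2·(-2) + 2 = 6; 6 ≠ -5 — holds

The relation holds at x = -2, so it is not a counterexample.

Answer: No, x = -2 is not a counterexample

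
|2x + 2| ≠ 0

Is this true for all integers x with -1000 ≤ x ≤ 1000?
The claim fails at x = -1:
x = -1: LHS = |2·(-1) + 2| = |0| = 0; 0 ≠ 0 — FAILS

Because a single integer refutes it, the statement is false.

Answer: False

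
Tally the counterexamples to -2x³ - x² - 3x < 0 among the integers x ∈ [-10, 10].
Counterexamples in [-10, 10]: {-10, -9, -8, -7, -6, -5, -4, -3, -2, -1, 0}.

Counting them gives 11 values.

Answer: 11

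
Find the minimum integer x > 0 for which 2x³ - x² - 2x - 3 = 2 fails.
Testing positive integers:
x = 1: LHS = 2·1³ - 1² - 2·1 - 3 = -4; -4 = 2 — FAILS  ← smallest positive counterexample

Answer: x = 1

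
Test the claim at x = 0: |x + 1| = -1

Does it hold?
x = 0: LHS = |0 + 1| = |1| = 1; 1 = -1 — FAILS

The relation fails at x = 0, so x = 0 is a counterexample.

Answer: No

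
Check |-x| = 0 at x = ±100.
x = 100: LHS = |-100| = 100; 100 = 0 — FAILS
x = -100: LHS = |-(-100)| = |100| = 100; 100 = 0 — FAILS

Answer: No, fails for both x = 100 and x = -100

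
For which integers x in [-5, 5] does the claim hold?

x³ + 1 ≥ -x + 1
Holds for: {0, 1, 2, 3, 4, 5}
Fails for: {-5, -4, -3, -2, -1}

Answer: {0, 1, 2, 3, 4, 5}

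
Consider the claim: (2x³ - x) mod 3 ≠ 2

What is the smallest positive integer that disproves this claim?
Testing positive integers:
x = 1: LHS = (2·1³ - 1) mod 3 = 1 mod 3 = 1; 1 ≠ 2 — holds
x = 2: LHS = (2·2³ - 2) mod 3 = 14 mod 3 = 2; 2 ≠ 2 — FAILS  ← smallest positive counterexample

Answer: x = 2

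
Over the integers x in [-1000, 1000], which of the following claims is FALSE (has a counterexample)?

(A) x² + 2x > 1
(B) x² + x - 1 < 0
(A) x = 0: LHS = 0² + 2·0 = 0; 0 > 1 — FAILS
(B) x = 1: LHS = 1² + 1 - 1 = 1; 1 < 0 — FAILS

Answer: Both A and B are false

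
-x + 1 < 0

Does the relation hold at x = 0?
x = 0: LHS = -0 + 1 = 1; 1 < 0 — FAILS

The relation fails at x = 0, so x = 0 is a counterexample.

Answer: No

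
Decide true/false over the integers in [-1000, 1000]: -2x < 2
The claim fails at x = -1:
x = -1: LHS = -2·(-1) = 2; 2 < 2 — FAILS

Because a single integer refutes it, the statement is false.

Answer: False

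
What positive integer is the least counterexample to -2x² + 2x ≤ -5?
Testing positive integers:
x = 1: LHS = -2·1² + 2·1 = 0; 0 ≤ -5 — FAILS  ← smallest positive counterexample

Answer: x = 1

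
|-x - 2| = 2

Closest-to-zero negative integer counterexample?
Testing negative integers from -1 downward:
x = -1: LHS = |-(-1) - 2| = |-1| = 1; 1 = 2 — FAILS  ← closest negative counterexample to 0

Answer: x = -1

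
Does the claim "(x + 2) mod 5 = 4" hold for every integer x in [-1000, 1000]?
The claim fails at x = 0:
x = 0: LHS = (0 + 2) mod 5 = 2 mod 5 = 2; 2 = 4 — FAILS

Because a single integer refutes it, the statement is false.

Answer: False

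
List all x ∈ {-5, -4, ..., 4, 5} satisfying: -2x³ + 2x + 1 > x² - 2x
Holds for: {-5, -4, -3, -2, 0, 1}
Fails for: {-1, 2, 3, 4, 5}

Answer: {-5, -4, -3, -2, 0, 1}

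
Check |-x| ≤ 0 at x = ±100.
x = 100: LHS = |-100| = 100; 100 ≤ 0 — FAILS
x = -100: LHS = |-(-100)| = |100| = 100; 100 ≤ 0 — FAILS

Answer: No, fails for both x = 100 and x = -100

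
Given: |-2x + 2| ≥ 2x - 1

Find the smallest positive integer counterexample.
Testing positive integers:
x = 1: LHS = |-2·1 + 2| = |0| = 0, RHS = 2·1 - 1 = 1; 0 ≥ 1 — FAILS  ← smallest positive counterexample

Answer: x = 1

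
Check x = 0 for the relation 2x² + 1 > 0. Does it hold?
x = 0: LHS = 2·0² + 1 = 1; 1 > 0 — holds

The relation is satisfied at x = 0.

Answer: Yes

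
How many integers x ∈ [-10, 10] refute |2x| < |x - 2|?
Counterexamples in [-10, 10]: {-10, -9, -8, -7, -6, -5, -4, -3, -2, 1, 2, 3, 4, 5, 6, 7, 8, 9, 10}.

Counting them gives 19 values.

Answer: 19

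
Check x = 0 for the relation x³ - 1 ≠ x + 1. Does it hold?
x = 0: LHS = 0³ - 1 = -1, RHS = 0 + 1 = 1; -1 ≠ 1 — holds

The relation is satisfied at x = 0.

Answer: Yes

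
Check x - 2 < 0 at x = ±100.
x = 100: LHS = 100 - 2 = 98; 98 < 0 — FAILS
x = -100: LHS = (-100) - 2 = -102; -102 < 0 — holds

Answer: Partially: fails for x = 100, holds for x = -100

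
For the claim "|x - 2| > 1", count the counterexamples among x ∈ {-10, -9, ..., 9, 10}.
Counterexamples in [-10, 10]: {1, 2, 3}.

Counting them gives 3 values.

Answer: 3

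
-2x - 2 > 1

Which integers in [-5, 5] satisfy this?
Holds for: {-5, -4, -3, -2}
Fails for: {-1, 0, 1, 2, 3, 4, 5}

Answer: {-5, -4, -3, -2}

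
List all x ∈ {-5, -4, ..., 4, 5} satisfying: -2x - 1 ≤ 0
Holds for: {0, 1, 2, 3, 4, 5}
Fails for: {-5, -4, -3, -2, -1}

Answer: {0, 1, 2, 3, 4, 5}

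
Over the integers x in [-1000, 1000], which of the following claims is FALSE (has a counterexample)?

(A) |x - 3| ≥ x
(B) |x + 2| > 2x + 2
(A) x = 2: LHS = |2 - 3| = |-1| = 1; 1 ≥ 2 — FAILS
(B) x = 0: LHS = |0 + 2| = |2| = 2, RHS = 2·0 + 2 = 2; 2 > 2 — FAILS

Answer: Both A and B are false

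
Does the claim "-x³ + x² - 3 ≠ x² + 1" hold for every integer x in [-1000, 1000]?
Track d = LHS − RHS over the integers in [-1000, 1000]. Equality would need d = 0, but d changes sign only between consecutive integers, jumping over 0:
x = -2: LHS = -(-2)³ + (-2)² - 3 = 9, RHS = (-2)² + 1 = 5; 9 ≠ 5 — holds  (d = 4)
x = -1: LHS = -(-1)³ + (-1)² - 3 = -1, RHS = (-1)² + 1 = 2; -1 ≠ 2 — holds  (d = -3)
Away from these crossings d keeps a constant sign, and checking every integer in [-1000, 1000] confirms d ≠ 0 throughout. Hence the two sides are never equal, so the relation holds for every integer in [-1000, 1000].

No counterexample exists.

Answer: True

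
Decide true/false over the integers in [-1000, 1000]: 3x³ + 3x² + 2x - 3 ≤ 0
The claim fails at x = 1:
x = 1: LHS = 3·1³ + 3·1² + 2·1 - 3 = 5; 5 ≤ 0 — FAILS

Because a single integer refutes it, the statement is false.

Answer: False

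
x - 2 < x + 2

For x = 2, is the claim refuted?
Substitute x = 2 into the relation:
x = 2: LHS = 2 - 2 = 0, RHS = 2 + 2 = 4; 0 < 4 — holds

The relation holds at x = 2, so it is not a counterexample.

Answer: No, x = 2 is not a counterexample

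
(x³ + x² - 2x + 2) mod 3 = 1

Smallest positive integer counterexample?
Testing positive integers:
x = 1: LHS = (1³ + 1² - 2·1 + 2) mod 3 = 2 mod 3 = 2; 2 = 1 — FAILS  ← smallest positive counterexample

Answer: x = 1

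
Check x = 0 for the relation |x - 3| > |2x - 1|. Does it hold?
x = 0: LHS = |0 - 3| = |-3| = 3, RHS = |2·0 - 1| = |-1| = 1; 3 > 1 — holds

The relation is satisfied at x = 0.

Answer: Yes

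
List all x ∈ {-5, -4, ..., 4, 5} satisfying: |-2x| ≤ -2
An absolute value is never negative, so the left side is ≥ 0 for every x, while the right side is -2. Tightest case in [-5, 5] is x = 0:
x = 0: LHS = |-2·0| = |0| = 0; 0 ≤ -2 — FAILS
Hence LHS − RHS is never zero or negative, i.e. LHS > RHS throughout, so the claimed relation (≤) fails for every integer in [-5, 5].

Answer: None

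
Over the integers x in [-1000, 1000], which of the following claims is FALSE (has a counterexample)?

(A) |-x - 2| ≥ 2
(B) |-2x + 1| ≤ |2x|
(A) x = -1: LHS = |-(-1) - 2| = |-1| = 1; 1 ≥ 2 — FAILS
(B) x = 0: LHS = |-2·0 + 1| = |1| = 1, RHS = |2·0| = |0| = 0; 1 ≤ 0 — FAILS

Answer: Both A and B are false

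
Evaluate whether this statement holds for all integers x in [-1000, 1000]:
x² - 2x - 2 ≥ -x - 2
Over all integers in [-1000, 1000], LHS − RHS is smallest at x = 0, where it equals 0:
x = 0: LHS = 0² - 2·0 - 2 = -2, RHS = -0 - 2 = -2; -2 ≥ -2 — holds
At the ends of the range:
x = -1000: LHS = (-1000)² - 2·(-1000) - 2 = 1001998, RHS = -(-1000) - 2 = 998; 1001998 ≥ 998 — holds
x = 1000: LHS = 1000² - 2·1000 - 2 = 997998, RHS = -1000 - 2 = -1002; 997998 ≥ -1002 — holds
Hence LHS − RHS is never negative, i.e. LHS ≥ RHS throughout, so the relation holds for every integer in [-1000, 1000].

No counterexample exists.

Answer: True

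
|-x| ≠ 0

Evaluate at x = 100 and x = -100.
x = 100: LHS = |-100| = 100; 100 ≠ 0 — holds
x = -100: LHS = |-(-100)| = |100| = 100; 100 ≠ 0 — holds

Answer: Yes, holds for both x = 100 and x = -100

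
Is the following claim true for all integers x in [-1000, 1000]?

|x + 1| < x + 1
The claim fails at x = 0:
x = 0: LHS = |0 + 1| = |1| = 1, RHS = 0 + 1 = 1; 1 < 1 — FAILS

Because a single integer refutes it, the statement is false.

Answer: False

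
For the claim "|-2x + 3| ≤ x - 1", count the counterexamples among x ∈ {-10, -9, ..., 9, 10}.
Counterexamples in [-10, 10]: {-10, -9, -8, -7, -6, -5, -4, -3, -2, -1, 0, 1, 3, 4, 5, 6, 7, 8, 9, 10}.

Counting them gives 20 values.

Answer: 20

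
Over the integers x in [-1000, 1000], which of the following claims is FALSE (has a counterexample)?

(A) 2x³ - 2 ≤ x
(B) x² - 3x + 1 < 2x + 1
(A) x = 2: LHS = 2·2³ - 2 = 14; 14 ≤ 2 — FAILS
(B) x = 0: LHS = 0² - 3·0 + 1 = 1, RHS = 2·0 + 1 = 1; 1 < 1 — FAILS

Answer: Both A and B are false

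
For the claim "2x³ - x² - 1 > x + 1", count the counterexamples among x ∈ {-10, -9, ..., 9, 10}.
Counterexamples in [-10, 10]: {-10, -9, -8, -7, -6, -5, -4, -3, -2, -1, 0, 1}.

Counting them gives 12 values.

Answer: 12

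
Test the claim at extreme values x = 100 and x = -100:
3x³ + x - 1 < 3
x = 100: LHS = 3·100³ + 100 - 1 = 3000099; 3000099 < 3 — FAILS
x = -100: LHS = 3·(-100)³ + (-100) - 1 = -3000101; -3000101 < 3 — holds

Answer: Partially: fails for x = 100, holds for x = -100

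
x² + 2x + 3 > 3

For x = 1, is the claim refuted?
Substitute x = 1 into the relation:
x = 1: LHS = 1² + 2·1 + 3 = 6; 6 > 3 — holds

The claim holds here, so x = 1 is not a counterexample. (A counterexample exists elsewhere, e.g. x = 0.)

Answer: No, x = 1 is not a counterexample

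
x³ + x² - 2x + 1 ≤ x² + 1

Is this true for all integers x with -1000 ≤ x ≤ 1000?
The claim fails at x = -1:
x = -1: LHS = (-1)³ + (-1)² - 2·(-1) + 1 = 3, RHS = (-1)² + 1 = 2; 3 ≤ 2 — FAILS

Because a single integer refutes it, the statement is false.

Answer: False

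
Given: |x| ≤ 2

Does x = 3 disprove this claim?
Substitute x = 3 into the relation:
x = 3: LHS = |3| = 3; 3 ≤ 2 — FAILS

Since the claim fails at x = 3, this value is a counterexample.

Answer: Yes, x = 3 is a counterexample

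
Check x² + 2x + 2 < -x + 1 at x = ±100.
x = 100: LHS = 100² + 2·100 + 2 = 10202, RHS = -100 + 1 = -99; 10202 < -99 — FAILS
x = -100: LHS = (-100)² + 2·(-100) + 2 = 9802, RHS = -(-100) + 1 = 101; 9802 < 101 — FAILS

Answer: No, fails for both x = 100 and x = -100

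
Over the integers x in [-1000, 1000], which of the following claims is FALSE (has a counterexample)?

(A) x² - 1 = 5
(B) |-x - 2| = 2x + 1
(A) x = 0: LHS = 0² - 1 = -1; -1 = 5 — FAILS
(B) x = 0: LHS = |-0 - 2| = |-2| = 2, RHS = 2·0 + 1 = 1; 2 = 1 — FAILS

Answer: Both A and B are false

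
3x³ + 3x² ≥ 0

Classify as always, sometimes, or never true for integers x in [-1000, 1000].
Holds at x = 0: LHS = 3·0³ + 3·0² = 0; 0 ≥ 0 — holds
Fails at x = -2: LHS = 3·(-2)³ + 3·(-2)² = -12; -12 ≥ 0 — FAILS
It is satisfied by some integers in the range but not all.

Answer: Sometimes true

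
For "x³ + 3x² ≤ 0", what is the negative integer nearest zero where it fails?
Testing negative integers from -1 downward:
x = -1: LHS = (-1)³ + 3·(-1)² = 2; 2 ≤ 0 — FAILS  ← closest negative counterexample to 0

Answer: x = -1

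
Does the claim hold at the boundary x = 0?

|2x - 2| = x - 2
x = 0: LHS = |2·0 - 2| = |-2| = 2, RHS = 0 - 2 = -2; 2 = -2 — FAILS

The relation fails at x = 0, so x = 0 is a counterexample.

Answer: No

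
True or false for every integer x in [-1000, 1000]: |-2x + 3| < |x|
The claim fails at x = 0:
x = 0: LHS = |-2·0 + 3| = |3| = 3, RHS = |0| = 0; 3 < 0 — FAILS

Because a single integer refutes it, the statement is false.

Answer: False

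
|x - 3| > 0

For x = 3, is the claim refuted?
Substitute x = 3 into the relation:
x = 3: LHS = |3 - 3| = |0| = 0; 0 > 0 — FAILS

Since the claim fails at x = 3, this value is a counterexample.

Answer: Yes, x = 3 is a counterexample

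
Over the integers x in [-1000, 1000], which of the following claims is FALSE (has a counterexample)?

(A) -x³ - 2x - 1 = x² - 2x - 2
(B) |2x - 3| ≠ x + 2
(A) x = 0: LHS = -0³ - 2·0 - 1 = -1, RHS = 0² - 2·0 - 2 = -2; -1 = -2 — FAILS
(B) x = 5: LHS = |2·5 - 3| = |7| = 7, RHS = 5 + 2 = 7; 7 ≠ 7 — FAILS

Answer: Both A and B are false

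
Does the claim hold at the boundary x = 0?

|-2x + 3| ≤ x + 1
x = 0: LHS = |-2·0 + 3| = |3| = 3, RHS = 0 + 1 = 1; 3 ≤ 1 — FAILS

The relation fails at x = 0, so x = 0 is a counterexample.

Answer: No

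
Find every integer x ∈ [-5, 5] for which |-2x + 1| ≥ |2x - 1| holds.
Over all integers in [-5, 5], LHS − RHS is smallest at x = 0, where it equals 0:
x = 0: LHS = |-2·0 + 1| = |1| = 1, RHS = |2·0 - 1| = |-1| = 1; 1 ≥ 1 — holds
At the ends of the range:
x = -5: LHS = |-2·(-5) + 1| = |11| = 11, RHS = |2·(-5) - 1| = |-11| = 11; 11 ≥ 11 — holds
x = 5: LHS = |-2·5 + 1| = |-9| = 9, RHS = |2·5 - 1| = |9| = 9; 9 ≥ 9 — holds
Hence LHS − RHS is never negative, i.e. LHS ≥ RHS throughout, so the relation holds for every integer in [-5, 5].

Answer: All integers in [-5, 5]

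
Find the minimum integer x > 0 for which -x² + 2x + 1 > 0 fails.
Testing positive integers:
x = 1: LHS = -1² + 2·1 + 1 = 2; 2 > 0 — holds
x = 2: LHS = -2² + 2·2 + 1 = 1; 1 > 0 — holds
x = 3: LHS = -3² + 2·3 + 1 = -2; -2 > 0 — FAILS  ← smallest positive counterexample

Answer: x = 3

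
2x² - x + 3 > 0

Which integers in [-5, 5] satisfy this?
Over all integers in [-5, 5], LHS − RHS is smallest at x = 0, where it equals 3:
x = 0: LHS = 2·0² - 0 + 3 = 3; 3 > 0 — holds
At the ends of the range:
x = -5: LHS = 2·(-5)² - (-5) + 3 = 58; 58 > 0 — holds
x = 5: LHS = 2·5² - 5 + 3 = 48; 48 > 0 — holds
Hence LHS − RHS is never zero or negative, i.e. LHS > RHS throughout, so the relation holds for every integer in [-5, 5].

Answer: All integers in [-5, 5]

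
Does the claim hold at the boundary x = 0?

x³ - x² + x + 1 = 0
x = 0: LHS = 0³ - 0² + 0 + 1 = 1; 1 = 0 — FAILS

The relation fails at x = 0, so x = 0 is a counterexample.

Answer: No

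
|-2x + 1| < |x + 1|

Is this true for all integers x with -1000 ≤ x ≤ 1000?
The claim fails at x = 0:
x = 0: LHS = |-2·0 + 1| = |1| = 1, RHS = |0 + 1| = |1| = 1; 1 < 1 — FAILS

Because a single integer refutes it, the statement is false.

Answer: False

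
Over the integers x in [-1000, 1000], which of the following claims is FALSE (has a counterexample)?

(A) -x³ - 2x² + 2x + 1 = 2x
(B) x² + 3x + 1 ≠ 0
(A) x = 0: LHS = -0³ - 2·0² + 2·0 + 1 = 1, RHS = 2·0 = 0; 1 = 0 — FAILS

(B) Track d = LHS − RHS over the integers in [-1000, 1000]. Equality would need d = 0, but d changes sign only between consecutive integers, jumping over 0:
x = -3: LHS = (-3)² + 3·(-3) + 1 = 1; 1 ≠ 0 — holds  (d = 1)
x = -2: LHS = (-2)² + 3·(-2) + 1 = -1; -1 ≠ 0 — holds  (d = -1)
x = -1: LHS = (-1)² + 3·(-1) + 1 = -1; -1 ≠ 0 — holds  (d = -1)
x = 0: LHS = 0² + 3·0 + 1 = 1; 1 ≠ 0 — holds  (d = 1)
Away from these crossings d keeps a constant sign, and checking every integer in [-1000, 1000] confirms d ≠ 0 throughout. Hence the two sides are never equal, so the relation holds for every integer in [-1000, 1000].

Only (A) has a counterexample.

Answer: A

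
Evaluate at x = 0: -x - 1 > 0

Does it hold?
x = 0: LHS = -0 - 1 = -1; -1 > 0 — FAILS

The relation fails at x = 0, so x = 0 is a counterexample.

Answer: No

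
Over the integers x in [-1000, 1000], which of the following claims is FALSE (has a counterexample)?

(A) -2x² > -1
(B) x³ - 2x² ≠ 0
(A) x = 1: LHS = -2·1² = -2; -2 > -1 — FAILS
(B) x = 0: LHS = 0³ - 2·0² = 0; 0 ≠ 0 — FAILS

Answer: Both A and B are false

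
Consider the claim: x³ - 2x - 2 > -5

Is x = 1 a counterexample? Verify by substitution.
Substitute x = 1 into the relation:
x = 1: LHS = 1³ - 2·1 - 2 = -3; -3 > -5 — holds

The claim holds here, so x = 1 is not a counterexample. (A counterexample exists elsewhere, e.g. x = -2.)

Answer: No, x = 1 is not a counterexample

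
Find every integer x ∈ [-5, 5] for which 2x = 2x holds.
LHS − RHS = 0 at every integer in [-5, 5]; the two sides always agree. For instance:
x = -5: LHS = 2·(-5) = -10, RHS = 2·(-5) = -10; -10 = -10 — holds
x = 0: LHS = 2·0 = 0, RHS = 2·0 = 0; 0 = 0 — holds
x = 5: LHS = 2·5 = 10, RHS = 2·5 = 10; 10 = 10 — holds
The sides are never unequal, so the relation holds for every integer in [-5, 5].

Answer: All integers in [-5, 5]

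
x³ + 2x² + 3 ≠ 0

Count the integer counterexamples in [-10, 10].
Track d = LHS − RHS over the integers in [-10, 10]. Equality would need d = 0, but d changes sign only between consecutive integers, jumping over 0:
x = -3: LHS = (-3)³ + 2·(-3)² + 3 = -6; -6 ≠ 0 — holds  (d = -6)
x = -2: LHS = (-2)³ + 2·(-2)² + 3 = 3; 3 ≠ 0 — holds  (d = 3)
Away from these crossings d keeps a constant sign, and checking every integer in [-10, 10] confirms d ≠ 0 throughout. Hence the two sides are never equal, so the relation holds for every integer in [-10, 10].

No counterexample appears in that range.

Answer: 0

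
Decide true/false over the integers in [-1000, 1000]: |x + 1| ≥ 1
The claim fails at x = -1:
x = -1: LHS = |(-1) + 1| = |0| = 0; 0 ≥ 1 — FAILS

Because a single integer refutes it, the statement is false.

Answer: False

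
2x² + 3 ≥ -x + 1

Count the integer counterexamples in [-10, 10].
Over all integers in [-10, 10], LHS − RHS is smallest at x = 0, where it equals 2:
x = 0: LHS = 2·0² + 3 = 3, RHS = -0 + 1 = 1; 3 ≥ 1 — holds
At the ends of the range:
x = -10: LHS = 2·(-10)² + 3 = 203, RHS = -(-10) + 1 = 11; 203 ≥ 11 — holds
x = 10: LHS = 2·10² + 3 = 203, RHS = -10 + 1 = -9; 203 ≥ -9 — holds
Hence LHS − RHS is never negative, i.e. LHS ≥ RHS throughout, so the relation holds for every integer in [-10, 10].

No counterexample appears in that range.

Answer: 0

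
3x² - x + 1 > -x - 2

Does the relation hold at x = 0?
x = 0: LHS = 3·0² - 0 + 1 = 1, RHS = -0 - 2 = -2; 1 > -2 — holds

The relation is satisfied at x = 0.

Answer: Yes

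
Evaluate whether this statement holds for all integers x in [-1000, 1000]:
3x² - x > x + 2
The claim fails at x = 0:
x = 0: LHS = 3·0² - 0 = 0, RHS = 0 + 2 = 2; 0 > 2 — FAILS

Because a single integer refutes it, the statement is false.

Answer: False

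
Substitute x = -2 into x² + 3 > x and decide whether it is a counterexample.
Substitute x = -2 into the relation:
x = -2: LHS = (-2)² + 3 = 7; 7 > -2 — holds

The relation holds at x = -2, so it is not a counterexample.

Answer: No, x = -2 is not a counterexample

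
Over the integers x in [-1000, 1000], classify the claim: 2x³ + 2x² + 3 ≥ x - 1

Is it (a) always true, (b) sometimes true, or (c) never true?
Holds at x = 0: LHS = 2·0³ + 2·0² + 3 = 3, RHS = 0 - 1 = -1; 3 ≥ -1 — holds
Fails at x = -2: LHS = 2·(-2)³ + 2·(-2)² + 3 = -5, RHS = (-2) - 1 = -3; -5 ≥ -3 — FAILS
It is satisfied by some integers in the range but not all.

Answer: Sometimes true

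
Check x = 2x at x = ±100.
x = 100: RHS = 2·100 = 200; 100 = 200 — FAILS
x = -100: RHS = 2·(-100) = -200; -100 = -200 — FAILS

Answer: No, fails for both x = 100 and x = -100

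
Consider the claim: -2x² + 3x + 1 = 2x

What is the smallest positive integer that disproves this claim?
Testing positive integers:
x = 1: LHS = -2·1² + 3·1 + 1 = 2, RHS = 2·1 = 2; 2 = 2 — holds
x = 2: LHS = -2·2² + 3·2 + 1 = -1, RHS = 2·2 = 4; -1 = 4 — FAILS  ← smallest positive counterexample

Answer: x = 2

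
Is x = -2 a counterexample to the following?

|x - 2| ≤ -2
Substitute x = -2 into the relation:
x = -2: LHS = |(-2) - 2| = |-4| = 4; 4 ≤ -2 — FAILS

Since the claim fails at x = -2, this value is a counterexample.

Answer: Yes, x = -2 is a counterexample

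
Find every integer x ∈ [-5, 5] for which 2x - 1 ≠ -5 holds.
Holds for: {-5, -4, -3, -1, 0, 1, 2, 3, 4, 5}
Fails for: {-2}

Answer: {-5, -4, -3, -1, 0, 1, 2, 3, 4, 5}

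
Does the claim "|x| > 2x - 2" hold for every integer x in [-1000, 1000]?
The claim fails at x = 2:
x = 2: LHS = |2| = 2, RHS = 2·2 - 2 = 2; 2 > 2 — FAILS

Because a single integer refutes it, the statement is false.

Answer: False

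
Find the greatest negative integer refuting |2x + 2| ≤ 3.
Testing negative integers from -1 downward:
x = -1: LHS = |2·(-1) + 2| = |0| = 0; 0 ≤ 3 — holds
x = -2: LHS = |2·(-2) + 2| = |-2| = 2; 2 ≤ 3 — holds
x = -3: LHS = |2·(-3) + 2| = |-4| = 4; 4 ≤ 3 — FAILS  ← closest negative counterexample to 0

Answer: x = -3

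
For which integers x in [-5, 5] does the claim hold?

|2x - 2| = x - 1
Holds for: {1}
Fails for: {-5, -4, -3, -2, -1, 0, 2, 3, 4, 5}

Answer: {1}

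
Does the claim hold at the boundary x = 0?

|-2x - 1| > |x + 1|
x = 0: LHS = |-2·0 - 1| = |-1| = 1, RHS = |0 + 1| = |1| = 1; 1 > 1 — FAILS

The relation fails at x = 0, so x = 0 is a counterexample.

Answer: No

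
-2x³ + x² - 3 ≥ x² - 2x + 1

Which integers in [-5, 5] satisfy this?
Holds for: {-5, -4, -3, -2}
Fails for: {-1, 0, 1, 2, 3, 4, 5}

Answer: {-5, -4, -3, -2}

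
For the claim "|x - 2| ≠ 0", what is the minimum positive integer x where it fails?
Testing positive integers:
x = 1: LHS = |1 - 2| = |-1| = 1; 1 ≠ 0 — holds
x = 2: LHS = |2 - 2| = |0| = 0; 0 ≠ 0 — FAILS  ← smallest positive counterexample

Answer: x = 2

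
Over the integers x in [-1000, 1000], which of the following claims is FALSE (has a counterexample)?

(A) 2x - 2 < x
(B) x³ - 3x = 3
(A) x = 2: LHS = 2·2 - 2 = 2; 2 < 2 — FAILS
(B) x = 0: LHS = 0³ - 3·0 = 0; 0 = 3 — FAILS

Answer: Both A and B are false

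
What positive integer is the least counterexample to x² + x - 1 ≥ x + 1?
Testing positive integers:
x = 1: LHS = 1² + 1 - 1 = 1, RHS = 1 + 1 = 2; 1 ≥ 2 — FAILS  ← smallest positive counterexample

Answer: x = 1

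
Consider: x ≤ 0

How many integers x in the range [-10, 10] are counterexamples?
Counterexamples in [-10, 10]: {1, 2, 3, 4, 5, 6, 7, 8, 9, 10}.

Counting them gives 10 values.

Answer: 10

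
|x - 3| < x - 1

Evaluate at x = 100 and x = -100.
x = 100: LHS = |100 - 3| = |97| = 97, RHS = 100 - 1 = 99; 97 < 99 — holds
x = -100: LHS = |(-100) - 3| = |-103| = 103, RHS = (-100) - 1 = -101; 103 < -101 — FAILS

Answer: Partially: holds for x = 100, fails for x = -100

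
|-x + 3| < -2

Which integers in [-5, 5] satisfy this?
An absolute value is never negative, so the left side is ≥ 0 for every x, while the right side is -2. Tightest case in [-5, 5] is x = 3:
x = 3: LHS = |-3 + 3| = |0| = 0; 0 < -2 — FAILS
Hence LHS − RHS is never negative, i.e. LHS ≥ RHS throughout, so the claimed relation (<) fails for every integer in [-5, 5].

Answer: None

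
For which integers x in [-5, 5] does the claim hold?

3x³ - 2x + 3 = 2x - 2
Track d = LHS − RHS over the integers in [-5, 5]. Equality would need d = 0, but d changes sign only between consecutive integers, jumping over 0:
x = -2: LHS = 3·(-2)³ - 2·(-2) + 3 = -17, RHS = 2·(-2) - 2 = -6; -17 = -6 — FAILS  (d = -11)
x = -1: LHS = 3·(-1)³ - 2·(-1) + 3 = 2, RHS = 2·(-1) - 2 = -4; 2 = -4 — FAILS  (d = 6)
Away from these crossings d keeps a constant sign, and checking every integer in [-5, 5] confirms d ≠ 0 throughout. Hence the two sides are never equal, so the claimed relation (=) fails for every integer in [-5, 5].

Answer: None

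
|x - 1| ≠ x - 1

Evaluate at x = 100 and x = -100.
x = 100: LHS = |100 - 1| = |99| = 99, RHS = 100 - 1 = 99; 99 ≠ 99 — FAILS
x = -100: LHS = |(-100) - 1| = |-101| = 101, RHS = (-100) - 1 = -101; 101 ≠ -101 — holds

Answer: Partially: fails for x = 100, holds for x = -100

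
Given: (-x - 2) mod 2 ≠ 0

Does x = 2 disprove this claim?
Substitute x = 2 into the relation:
x = 2: LHS = (-2 - 2) mod 2 = (-4) mod 2 = 0; 0 ≠ 0 — FAILS

Since the claim fails at x = 2, this value is a counterexample.

Answer: Yes, x = 2 is a counterexample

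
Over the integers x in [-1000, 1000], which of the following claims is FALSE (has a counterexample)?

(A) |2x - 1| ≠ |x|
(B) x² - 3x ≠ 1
(A) x = 1: LHS = |2·1 - 1| = |1| = 1, RHS = |1| = 1; 1 ≠ 1 — FAILS

(B) Track d = LHS − RHS over the integers in [-1000, 1000]. Equality would need d = 0, but d changes sign only between consecutive integers, jumping over 0:
x = -1: LHS = (-1)² - 3·(-1) = 4; 4 ≠ 1 — holds  (d = 3)
x = 0: LHS = 0² - 3·0 = 0; 0 ≠ 1 — holds  (d = -1)
x = 3: LHS = 3² - 3·3 = 0; 0 ≠ 1 — holds  (d = -1)
x = 4: LHS = 4² - 3·4 = 4; 4 ≠ 1 — holds  (d = 3)
Away from these crossings d keeps a constant sign, and checking every integer in [-1000, 1000] confirms d ≠ 0 throughout. Hence the two sides are never equal, so the relation holds for every integer in [-1000, 1000].

Only (A) has a counterexample.

Answer: A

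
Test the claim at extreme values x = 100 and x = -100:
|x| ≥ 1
x = 100: LHS = |100| = 100; 100 ≥ 1 — holds
x = -100: LHS = |-100| = 100; 100 ≥ 1 — holds

Answer: Yes, holds for both x = 100 and x = -100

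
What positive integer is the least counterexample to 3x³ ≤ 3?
Testing positive integers:
x = 1: LHS = 3·1³ = 3; 3 ≤ 3 — holds
x = 2: LHS = 3·2³ = 24; 24 ≤ 3 — FAILS  ← smallest positive counterexample

Answer: x = 2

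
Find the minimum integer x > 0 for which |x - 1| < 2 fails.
Testing positive integers:
x = 1: LHS = |1 - 1| = |0| = 0; 0 < 2 — holds
x = 2: LHS = |2 - 1| = |1| = 1; 1 < 2 — holds
x = 3: LHS = |3 - 1| = |2| = 2; 2 < 2 — FAILS  ← smallest positive counterexample

Answer: x = 3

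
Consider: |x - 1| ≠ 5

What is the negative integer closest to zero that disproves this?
Testing negative integers from -1 downward:
x = -1: LHS = |(-1) - 1| = |-2| = 2; 2 ≠ 5 — holds
x = -2: LHS = |(-2) - 1| = |-3| = 3; 3 ≠ 5 — holds
x = -3: LHS = |(-3) - 1| = |-4| = 4; 4 ≠ 5 — holds
x = -4: LHS = |(-4) - 1| = |-5| = 5; 5 ≠ 5 — FAILS  ← closest negative counterexample to 0

Answer: x = -4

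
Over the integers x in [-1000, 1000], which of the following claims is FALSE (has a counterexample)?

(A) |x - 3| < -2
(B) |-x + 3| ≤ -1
(A) x = 0: LHS = |0 - 3| = |-3| = 3; 3 < -2 — FAILS
(B) x = 0: LHS = |-0 + 3| = |3| = 3; 3 ≤ -1 — FAILS

Answer: Both A and B are false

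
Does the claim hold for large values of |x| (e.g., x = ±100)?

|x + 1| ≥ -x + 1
x = 100: LHS = |100 + 1| = |101| = 101, RHS = -100 + 1 = -99; 101 ≥ -99 — holds
x = -100: LHS = |(-100) + 1| = |-99| = 99, RHS = -(-100) + 1 = 101; 99 ≥ 101 — FAILS

Answer: Partially: holds for x = 100, fails for x = -100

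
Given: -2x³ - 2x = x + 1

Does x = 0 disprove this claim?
Substitute x = 0 into the relation:
x = 0: LHS = -2·0³ - 2·0 = 0, RHS = 0 + 1 = 1; 0 = 1 — FAILS

Since the claim fails at x = 0, this value is a counterexample.

Answer: Yes, x = 0 is a counterexample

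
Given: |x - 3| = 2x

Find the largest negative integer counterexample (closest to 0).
Testing negative integers from -1 downward:
x = -1: LHS = |(-1) - 3| = |-4| = 4, RHS = 2·(-1) = -2; 4 = -2 — FAILS  ← closest negative counterexample to 0

Answer: x = -1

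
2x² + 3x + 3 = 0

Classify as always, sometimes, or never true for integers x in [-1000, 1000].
Over all integers in [-1000, 1000], LHS − RHS is always positive; it is smallest at x = -1, where it equals 2:
x = -1: LHS = 2·(-1)² + 3·(-1) + 3 = 2; 2 = 0 — FAILS
At the ends of the range:
x = -1000: LHS = 2·(-1000)² + 3·(-1000) + 3 = 1997003; 1997003 = 0 — FAILS
x = 1000: LHS = 2·1000² + 3·1000 + 3 = 2003003; 2003003 = 0 — FAILS
Hence LHS − RHS is never 0, i.e. the two sides are never equal, so the claimed relation (=) fails for every integer in [-1000, 1000].

No integer in the range satisfies it.

Answer: Never true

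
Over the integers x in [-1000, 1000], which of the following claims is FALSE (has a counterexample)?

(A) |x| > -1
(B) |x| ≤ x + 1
(A) An absolute value is never negative, so the left side is ≥ 0 for every x, while the right side is -1. Tightest case in [-1000, 1000] is x = 0:
x = 0: LHS = |0| = 0; 0 > -1 — holds
Hence LHS − RHS is never zero or negative, i.e. LHS > RHS throughout, so the relation holds for every integer in [-1000, 1000].

(B) x = -1: LHS = |-1| = 1, RHS = (-1) + 1 = 0; 1 ≤ 0 — FAILS

Only (B) has a counterexample.

Answer: B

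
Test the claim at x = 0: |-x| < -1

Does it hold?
x = 0: LHS = |-0| = |0| = 0; 0 < -1 — FAILS

The relation fails at x = 0, so x = 0 is a counterexample.

Answer: No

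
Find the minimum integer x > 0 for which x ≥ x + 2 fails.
Testing positive integers:
x = 1: RHS = 1 + 2 = 3; 1 ≥ 3 — FAILS  ← smallest positive counterexample

Answer: x = 1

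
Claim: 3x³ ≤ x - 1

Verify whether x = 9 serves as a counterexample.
Substitute x = 9 into the relation:
x = 9: LHS = 3·9³ = 2187, RHS = 9 - 1 = 8; 2187 ≤ 8 — FAILS

Since the claim fails at x = 9, this value is a counterexample.

Answer: Yes, x = 9 is a counterexample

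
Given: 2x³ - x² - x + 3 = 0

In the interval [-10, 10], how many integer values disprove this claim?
Counterexamples in [-10, 10]: {-10, -9, -8, -7, -6, -5, -4, -3, -2, -1, 0, 1, 2, 3, 4, 5, 6, 7, 8, 9, 10}.

Counting them gives 21 values.

Answer: 21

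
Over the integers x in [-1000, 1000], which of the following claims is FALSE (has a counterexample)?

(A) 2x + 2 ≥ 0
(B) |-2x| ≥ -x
(A) x = -2: LHS = 2·(-2) + 2 = -2; -2 ≥ 0 — FAILS

(B) Over all integers in [-1000, 1000], LHS − RHS is smallest at x = 0, where it equals 0:
x = 0: LHS = |-2·0| = |0| = 0, RHS = -0 = 0; 0 ≥ 0 — holds
At the ends of the range:
x = -1000: LHS = |-2·(-1000)| = |2000| = 2000, RHS = -(-1000) = 1000; 2000 ≥ 1000 — holds
x = 1000: LHS = |-2·1000| = |-2000| = 2000; 2000 ≥ -1000 — holds
Hence LHS − RHS is never negative, i.e. LHS ≥ RHS throughout, so the relation holds for every integer in [-1000, 1000].

Only (A) has a counterexample.

Answer: A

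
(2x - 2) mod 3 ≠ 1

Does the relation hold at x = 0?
x = 0: LHS = (2·0 - 2) mod 3 = (-2) mod 3 = 1; 1 ≠ 1 — FAILS

The relation fails at x = 0, so x = 0 is a counterexample.

Answer: No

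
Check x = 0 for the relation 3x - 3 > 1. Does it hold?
x = 0: LHS = 3·0 - 3 = -3; -3 > 1 — FAILS

The relation fails at x = 0, so x = 0 is a counterexample.

Answer: No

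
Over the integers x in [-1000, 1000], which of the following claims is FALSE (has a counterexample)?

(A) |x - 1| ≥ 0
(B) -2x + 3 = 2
(A) An absolute value is never negative, so the left side is ≥ 0 for every x, while the right side is 0. Tightest case in [-1000, 1000] is x = 1:
x = 1: LHS = |1 - 1| = |0| = 0; 0 ≥ 0 — holds
Hence LHS − RHS is never negative, i.e. LHS ≥ RHS throughout, so the relation holds for every integer in [-1000, 1000].

(B) x = 0: LHS = -2·0 + 3 = 3; 3 = 2 — FAILS

Only (B) has a counterexample.

Answer: B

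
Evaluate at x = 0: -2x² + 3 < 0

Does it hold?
x = 0: LHS = -2·0² + 3 = 3; 3 < 0 — FAILS

The relation fails at x = 0, so x = 0 is a counterexample.

Answer: No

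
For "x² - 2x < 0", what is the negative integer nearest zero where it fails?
Testing negative integers from -1 downward:
x = -1: LHS = (-1)² - 2·(-1) = 3; 3 < 0 — FAILS  ← closest negative counterexample to 0

Answer: x = -1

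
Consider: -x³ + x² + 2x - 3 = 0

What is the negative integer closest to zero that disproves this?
Testing negative integers from -1 downward:
x = -1: LHS = -(-1)³ + (-1)² + 2·(-1) - 3 = -3; -3 = 0 — FAILS  ← closest negative counterexample to 0

Answer: x = -1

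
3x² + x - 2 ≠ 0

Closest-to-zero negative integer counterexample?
Testing negative integers from -1 downward:
x = -1: LHS = 3·(-1)² + (-1) - 2 = 0; 0 ≠ 0 — FAILS  ← closest negative counterexample to 0

Answer: x = -1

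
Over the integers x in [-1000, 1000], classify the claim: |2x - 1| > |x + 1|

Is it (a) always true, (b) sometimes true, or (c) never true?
Holds at x = -1: LHS = |2·(-1) - 1| = |-3| = 3, RHS = |(-1) + 1| = |0| = 0; 3 > 0 — holds
Fails at x = 0: LHS = |2·0 - 1| = |-1| = 1, RHS = |0 + 1| = |1| = 1; 1 > 1 — FAILS
It is satisfied by some integers in the range but not all.

Answer: Sometimes true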